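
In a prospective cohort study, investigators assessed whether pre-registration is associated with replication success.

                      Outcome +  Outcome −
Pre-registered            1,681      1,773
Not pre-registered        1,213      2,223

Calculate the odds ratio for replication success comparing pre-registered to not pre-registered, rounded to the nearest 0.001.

1.738

Cells: a = 1681, b = 1773, c = 1213, d = 2223.
OR = (a·d)/(b·c) = (1681 × 2223) / (1773 × 1213) = 3736863 / 2150649 = 1.73755
The odds of replication success are about 1.74 times as high in the pre-registered group.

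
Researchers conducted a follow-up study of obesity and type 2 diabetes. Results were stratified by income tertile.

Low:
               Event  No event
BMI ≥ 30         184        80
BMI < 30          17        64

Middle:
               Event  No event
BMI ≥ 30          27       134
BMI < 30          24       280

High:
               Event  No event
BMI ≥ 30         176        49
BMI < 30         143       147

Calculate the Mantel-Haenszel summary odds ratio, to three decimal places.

4.113

OR_MH = Σ(aᵢdᵢ/nᵢ) / Σ(bᵢcᵢ/nᵢ), where nᵢ is the stratum total.
Stratum 1 (Low): n = 345; a·d/n = 184·64/345 = 34.1333; b·c/n = 80·17/345 = 3.9420
Stratum 2 (Middle): n = 465; a·d/n = 27·280/465 = 16.2581; b·c/n = 134·24/465 = 6.9161
Stratum 3 (High): n = 515; a·d/n = 176·147/515 = 50.2369; b·c/n = 49·143/515 = 13.6058
OR_MH = (34.1333 + 16.2581 + 50.2369) / (3.9420 + 6.9161 + 13.6058) = 100.6283 / 24.4640 = 4.11332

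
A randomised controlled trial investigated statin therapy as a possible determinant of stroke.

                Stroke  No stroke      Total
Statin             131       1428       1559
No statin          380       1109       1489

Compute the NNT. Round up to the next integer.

6

Risk in treated group = 131/1559 = 0.08403; risk in control = 380/1489 = 0.25520.
Absolute risk reduction = 0.25520 − 0.08403 = 0.17118
NNT = 1 / ARR = 1 / 0.17118 = 5.842 → round up → 6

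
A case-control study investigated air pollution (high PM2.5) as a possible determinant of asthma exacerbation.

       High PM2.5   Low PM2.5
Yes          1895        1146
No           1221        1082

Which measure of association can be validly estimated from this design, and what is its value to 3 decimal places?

1.465

Reading the table with exposure as columns: a = 1895 (High PM2.5, case), b = 1221 (High PM2.5, non-case), c = 1146 (Low PM2.5, case), d = 1082.
This is a case-control study: participants were sampled on outcome status, so risks in the source population cannot be estimated directly — relative risk is not valid here. The odds ratio is the appropriate measure.
OR = (a·d)/(b·c) = (1895 × 1082) / (1221 × 1146) = 2050390 / 1399266 = 1.46533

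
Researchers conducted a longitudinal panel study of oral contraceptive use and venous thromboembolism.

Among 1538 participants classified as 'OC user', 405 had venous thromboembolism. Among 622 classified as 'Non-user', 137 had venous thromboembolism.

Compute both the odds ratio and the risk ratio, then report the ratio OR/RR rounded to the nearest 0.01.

From the description: a = 405, b = 1133, c = 137, d = 485.
OR = (405·485)/(1133·137) = 196425/155221 = 1.26545
Risk in exposed = 405/1538 = 0.26333; risk in unexposed = 137/622 = 0.22026; RR = 1.19555
OR/RR = 1.26545 / 1.19555 = 1.05847
The outcome is not rare, so the OR lies further from 1 than the RR.

1.06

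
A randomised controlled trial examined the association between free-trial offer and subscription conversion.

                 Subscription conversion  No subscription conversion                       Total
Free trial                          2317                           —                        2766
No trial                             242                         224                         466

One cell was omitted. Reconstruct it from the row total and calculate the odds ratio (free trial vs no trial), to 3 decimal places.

The missing cell is in the exposed row: 2766 − 2317 = 449.
So a = 2317, b = 449, c = 242, d = 224.
OR = (a·d)/(b·c) = (2317 × 224) / (449 × 242) = 519008 / 108658 = 4.77653

4.777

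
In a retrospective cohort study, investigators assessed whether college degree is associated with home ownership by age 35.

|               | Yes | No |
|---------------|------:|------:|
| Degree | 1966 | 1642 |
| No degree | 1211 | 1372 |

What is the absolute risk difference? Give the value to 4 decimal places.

0.0761

Cells: a = 1966, b = 1642, c = 1211, d = 1372.
Risk in exposed = 1966/3608 = 0.544900; risk in unexposed = 1211/2583 = 0.468835.
Risk difference = 0.544900 − 0.468835 = 0.076066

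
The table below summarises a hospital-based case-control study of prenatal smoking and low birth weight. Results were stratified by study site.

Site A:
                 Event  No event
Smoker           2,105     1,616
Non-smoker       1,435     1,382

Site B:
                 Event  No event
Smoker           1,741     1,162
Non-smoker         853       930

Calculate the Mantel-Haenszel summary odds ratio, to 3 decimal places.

OR_MH = Σ(aᵢdᵢ/nᵢ) / Σ(bᵢcᵢ/nᵢ), where nᵢ is the stratum total.
Stratum 1 (Site A): n = 6538; a·d/n = 2105·1382/6538 = 444.9541; b·c/n = 1616·1435/6538 = 354.6895
Stratum 2 (Site B): n = 4686; a·d/n = 1741·930/4686 = 345.5250; b·c/n = 1162·853/4686 = 211.5207
OR_MH = (444.9541 + 345.5250) / (354.6895 + 211.5207) = 790.4791 / 566.2102 = 1.39609

1.396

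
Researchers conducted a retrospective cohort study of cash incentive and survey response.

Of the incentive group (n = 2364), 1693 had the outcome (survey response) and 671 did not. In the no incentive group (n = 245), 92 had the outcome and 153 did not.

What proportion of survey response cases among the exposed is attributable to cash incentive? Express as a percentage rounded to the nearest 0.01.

From the description: a = 1693, b = 671, c = 92, d = 153.
Risk in exposed = 1693/2364 = 0.71616; risk in unexposed = 92/245 = 0.37551.
RR = 0.71616/0.37551 = 1.90716
AR% = (RR − 1)/RR × 100 = (1.90716 − 1)/1.90716 × 100 = 47.5661%

47.57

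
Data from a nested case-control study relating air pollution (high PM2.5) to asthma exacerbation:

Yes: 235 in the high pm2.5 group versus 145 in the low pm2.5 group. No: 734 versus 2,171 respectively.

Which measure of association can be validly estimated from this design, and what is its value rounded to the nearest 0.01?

From the description: a = 235, b = 734, c = 145, d = 2171.
This is a nested case-control study: participants were sampled on outcome status, so risks in the source population cannot be estimated directly — relative risk is not valid here. The odds ratio is the appropriate measure.
OR = (a·d)/(b·c) = (235 × 2171) / (734 × 145) = 510185 / 106430 = 4.79362

4.79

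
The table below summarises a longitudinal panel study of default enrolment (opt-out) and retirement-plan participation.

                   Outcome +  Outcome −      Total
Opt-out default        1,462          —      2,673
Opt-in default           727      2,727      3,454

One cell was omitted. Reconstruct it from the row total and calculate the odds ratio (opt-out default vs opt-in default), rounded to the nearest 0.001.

4.528

The missing cell is in the exposed row: 2673 − 1462 = 1211.
So a = 1462, b = 1211, c = 727, d = 2727.
OR = (a·d)/(b·c) = (1462 × 2727) / (1211 × 727) = 3986874 / 880397 = 4.52850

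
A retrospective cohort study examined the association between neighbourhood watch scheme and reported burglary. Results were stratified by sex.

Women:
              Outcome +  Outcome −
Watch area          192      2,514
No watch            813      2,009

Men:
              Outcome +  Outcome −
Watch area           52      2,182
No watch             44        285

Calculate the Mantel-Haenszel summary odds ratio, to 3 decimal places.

OR_MH = Σ(aᵢdᵢ/nᵢ) / Σ(bᵢcᵢ/nᵢ), where nᵢ is the stratum total.
Stratum 1 (Women): n = 5528; a·d/n = 192·2009/5528 = 69.7771; b·c/n = 2514·813/5528 = 369.7326
Stratum 2 (Men): n = 2563; a·d/n = 52·285/2563 = 5.7823; b·c/n = 2182·44/2563 = 37.4592
OR_MH = (69.7771 + 5.7823) / (369.7326 + 37.4592) = 75.5594 / 407.1919 = 0.18556

0.186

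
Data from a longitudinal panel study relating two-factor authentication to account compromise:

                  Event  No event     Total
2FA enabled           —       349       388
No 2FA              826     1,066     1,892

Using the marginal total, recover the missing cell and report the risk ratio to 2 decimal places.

0.23

The missing cell is in the exposed row: 388 − 349 = 39.
So a = 39, b = 349, c = 826, d = 1066.
RR = [a/(a+b)] / [c/(c+d)] = (39/388) / (826/1892) = 0.10052/0.43658 = 0.23024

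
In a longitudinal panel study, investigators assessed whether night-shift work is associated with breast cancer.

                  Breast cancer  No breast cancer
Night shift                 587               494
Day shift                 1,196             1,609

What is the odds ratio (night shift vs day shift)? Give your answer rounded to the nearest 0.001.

Cells: a = 587, b = 494, c = 1196, d = 1609.
OR = (a·d)/(b·c) = (587 × 1609) / (494 × 1196) = 944483 / 590824 = 1.59859
The odds of breast cancer are about 1.60 times as high in the night shift group.

1.599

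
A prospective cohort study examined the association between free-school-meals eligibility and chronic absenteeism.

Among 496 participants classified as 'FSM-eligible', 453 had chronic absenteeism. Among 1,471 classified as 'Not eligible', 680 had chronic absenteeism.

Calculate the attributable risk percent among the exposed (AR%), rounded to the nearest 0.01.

From the description: a = 453, b = 43, c = 680, d = 791.
Risk in exposed = 453/496 = 0.91331; risk in unexposed = 680/1471 = 0.46227.
RR = 0.91331/0.46227 = 1.97570
AR% = (RR − 1)/RR × 100 = (1.97570 − 1)/1.97570 × 100 = 49.3849%

49.38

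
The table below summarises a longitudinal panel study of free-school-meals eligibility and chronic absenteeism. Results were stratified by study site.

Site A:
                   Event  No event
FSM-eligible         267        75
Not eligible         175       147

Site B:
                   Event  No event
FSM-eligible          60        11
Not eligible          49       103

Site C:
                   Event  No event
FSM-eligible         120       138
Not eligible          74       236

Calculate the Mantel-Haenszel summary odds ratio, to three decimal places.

3.403

OR_MH = Σ(aᵢdᵢ/nᵢ) / Σ(bᵢcᵢ/nᵢ), where nᵢ is the stratum total.
Stratum 1 (Site A): n = 664; a·d/n = 267·147/664 = 59.1099; b·c/n = 75·175/664 = 19.7666
Stratum 2 (Site B): n = 223; a·d/n = 60·103/223 = 27.7130; b·c/n = 11·49/223 = 2.4170
Stratum 3 (Site C): n = 568; a·d/n = 120·236/568 = 49.8592; b·c/n = 138·74/568 = 17.9789
OR_MH = (59.1099 + 27.7130 + 49.8592) / (19.7666 + 2.4170 + 17.9789) = 136.6821 / 40.1625 = 3.40323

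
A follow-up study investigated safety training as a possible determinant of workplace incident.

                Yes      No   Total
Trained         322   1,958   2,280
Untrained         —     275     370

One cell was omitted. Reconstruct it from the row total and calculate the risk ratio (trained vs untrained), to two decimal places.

The missing cell is in the unexposed row: 370 − 275 = 95.
So a = 322, b = 1958, c = 95, d = 275.
RR = [a/(a+b)] / [c/(c+d)] = (322/2280) / (95/370) = 0.14123/0.25676 = 0.55005

0.55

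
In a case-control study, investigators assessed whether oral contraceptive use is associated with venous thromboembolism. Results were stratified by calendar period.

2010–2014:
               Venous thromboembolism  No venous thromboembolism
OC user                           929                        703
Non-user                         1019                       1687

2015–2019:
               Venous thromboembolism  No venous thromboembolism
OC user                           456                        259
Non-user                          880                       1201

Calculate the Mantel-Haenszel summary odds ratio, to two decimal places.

OR_MH = Σ(aᵢdᵢ/nᵢ) / Σ(bᵢcᵢ/nᵢ), where nᵢ is the stratum total.
Stratum 1 (2010–2014): n = 4338; a·d/n = 929·1687/4338 = 361.2778; b·c/n = 703·1019/4338 = 165.1353
Stratum 2 (2015–2019): n = 2796; a·d/n = 456·1201/2796 = 195.8712; b·c/n = 259·880/2796 = 81.5165
OR_MH = (361.2778 + 195.8712) / (165.1353 + 81.5165) = 557.1490 / 246.6518 = 2.25885

2.26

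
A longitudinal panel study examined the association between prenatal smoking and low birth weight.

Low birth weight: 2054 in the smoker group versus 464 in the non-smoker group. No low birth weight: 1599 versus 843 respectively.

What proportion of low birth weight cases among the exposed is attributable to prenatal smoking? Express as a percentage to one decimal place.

36.9

From the description: a = 2054, b = 1599, c = 464, d = 843.
Risk in exposed = 2054/3653 = 0.56228; risk in unexposed = 464/1307 = 0.35501.
RR = 0.56228/0.35501 = 1.58383
AR% = (RR − 1)/RR × 100 = (1.58383 − 1)/1.58383 × 100 = 36.8619%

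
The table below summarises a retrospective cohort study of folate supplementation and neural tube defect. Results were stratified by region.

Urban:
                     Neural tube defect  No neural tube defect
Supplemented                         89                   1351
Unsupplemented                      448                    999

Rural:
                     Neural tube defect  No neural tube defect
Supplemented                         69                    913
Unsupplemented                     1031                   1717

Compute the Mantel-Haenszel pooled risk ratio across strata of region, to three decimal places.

RR_MH = Σ(aᵢ·n₀ᵢ/nᵢ) / Σ(cᵢ·n₁ᵢ/nᵢ), with n₁ᵢ = aᵢ+bᵢ (exposed), n₀ᵢ = cᵢ+dᵢ (unexposed), nᵢ = n₁ᵢ+n₀ᵢ.
Stratum 1 (Urban): n₁ = 1440, n₀ = 1447, n = 2887; a·n₀/n = 89·1447/2887 = 44.6079; c·n₁/n = 448·1440/2887 = 223.4569
Stratum 2 (Rural): n₁ = 982, n₀ = 2748, n = 3730; a·n₀/n = 69·2748/3730 = 50.8343; c·n₁/n = 1031·982/3730 = 271.4322
RR_MH = (44.6079 + 50.8343) / (223.4569 + 271.4322) = 95.4422 / 494.8890 = 0.19286

0.193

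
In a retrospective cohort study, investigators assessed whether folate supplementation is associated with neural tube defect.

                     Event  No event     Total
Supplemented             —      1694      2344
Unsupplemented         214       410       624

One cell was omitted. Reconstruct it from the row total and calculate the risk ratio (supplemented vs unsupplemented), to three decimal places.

The missing cell is in the exposed row: 2344 − 1694 = 650.
So a = 650, b = 1694, c = 214, d = 410.
RR = [a/(a+b)] / [c/(c+d)] = (650/2344) / (214/624) = 0.27730/0.34295 = 0.80859

0.809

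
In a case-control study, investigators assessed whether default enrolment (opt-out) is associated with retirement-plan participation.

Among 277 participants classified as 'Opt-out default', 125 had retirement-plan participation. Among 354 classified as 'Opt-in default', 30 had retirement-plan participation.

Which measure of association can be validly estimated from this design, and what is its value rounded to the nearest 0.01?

From the description: a = 125, b = 152, c = 30, d = 324.
This is a case-control study: participants were sampled on outcome status, so risks in the source population cannot be estimated directly — relative risk is not valid here. The odds ratio is the appropriate measure.
OR = (a·d)/(b·c) = (125 × 324) / (152 × 30) = 40500 / 4560 = 8.88158

8.88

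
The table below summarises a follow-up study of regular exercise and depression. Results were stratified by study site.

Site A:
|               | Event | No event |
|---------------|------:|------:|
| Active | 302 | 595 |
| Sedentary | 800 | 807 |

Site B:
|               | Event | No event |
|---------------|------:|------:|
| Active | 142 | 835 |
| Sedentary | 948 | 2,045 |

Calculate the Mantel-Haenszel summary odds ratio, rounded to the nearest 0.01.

OR_MH = Σ(aᵢdᵢ/nᵢ) / Σ(bᵢcᵢ/nᵢ), where nᵢ is the stratum total.
Stratum 1 (Site A): n = 2504; a·d/n = 302·807/2504 = 97.3299; b·c/n = 595·800/2504 = 190.0958
Stratum 2 (Site B): n = 3970; a·d/n = 142·2045/3970 = 73.1461; b·c/n = 835·948/3970 = 199.3904
OR_MH = (97.3299 + 73.1461) / (190.0958 + 199.3904) = 170.4760 / 389.4863 = 0.43769

0.44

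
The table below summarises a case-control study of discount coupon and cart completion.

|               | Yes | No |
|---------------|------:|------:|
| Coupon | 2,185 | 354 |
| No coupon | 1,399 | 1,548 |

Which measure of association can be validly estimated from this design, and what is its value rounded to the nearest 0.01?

6.83

Cells: a = 2185, b = 354, c = 1399, d = 1548.
This is a case-control study: participants were sampled on outcome status, so risks in the source population cannot be estimated directly — relative risk is not valid here. The odds ratio is the appropriate measure.
OR = (a·d)/(b·c) = (2185 × 1548) / (354 × 1399) = 3382380 / 495246 = 6.82970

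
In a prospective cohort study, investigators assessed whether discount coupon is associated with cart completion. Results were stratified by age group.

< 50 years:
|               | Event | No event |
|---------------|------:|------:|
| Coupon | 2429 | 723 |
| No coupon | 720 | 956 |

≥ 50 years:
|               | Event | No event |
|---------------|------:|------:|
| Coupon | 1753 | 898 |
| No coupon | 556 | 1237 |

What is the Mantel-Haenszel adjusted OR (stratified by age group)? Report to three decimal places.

4.401

OR_MH = Σ(aᵢdᵢ/nᵢ) / Σ(bᵢcᵢ/nᵢ), where nᵢ is the stratum total.
Stratum 1 (< 50 years): n = 4828; a·d/n = 2429·956/4828 = 480.9702; b·c/n = 723·720/4828 = 107.8210
Stratum 2 (≥ 50 years): n = 4444; a·d/n = 1753·1237/4444 = 487.9525; b·c/n = 898·556/4444 = 112.3510
OR_MH = (480.9702 + 487.9525) / (107.8210 + 112.3510) = 968.9227 / 220.1721 = 4.40075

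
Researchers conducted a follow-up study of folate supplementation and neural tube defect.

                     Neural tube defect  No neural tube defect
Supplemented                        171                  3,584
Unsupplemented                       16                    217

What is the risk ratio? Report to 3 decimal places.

0.663

Cells: a = 171, b = 3584, c = 16, d = 217.
Risk in exposed = 171/3755 = 0.04554; risk in unexposed = 16/233 = 0.06867.
RR = 0.04554 / 0.06867 = 0.66317
The risk is 34% lower among the exposed than among the unexposed.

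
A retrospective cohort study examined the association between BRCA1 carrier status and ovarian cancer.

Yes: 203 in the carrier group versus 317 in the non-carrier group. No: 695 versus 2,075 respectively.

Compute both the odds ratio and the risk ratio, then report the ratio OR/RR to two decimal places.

1.12

From the description: a = 203, b = 695, c = 317, d = 2075.
OR = (203·2075)/(695·317) = 421225/220315 = 1.91192
Risk in exposed = 203/898 = 0.22606; risk in unexposed = 317/2392 = 0.13253; RR = 1.70577
OR/RR = 1.91192 / 1.70577 = 1.12085
The outcome is not rare, so the OR lies further from 1 than the RR.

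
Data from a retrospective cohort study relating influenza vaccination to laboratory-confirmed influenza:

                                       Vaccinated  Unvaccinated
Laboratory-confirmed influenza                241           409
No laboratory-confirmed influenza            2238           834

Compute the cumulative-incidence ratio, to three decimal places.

0.295

Reading the table with exposure as columns: a = 241 (Vaccinated, case), b = 2238 (Vaccinated, non-case), c = 409 (Unvaccinated, case), d = 834.
Risk in exposed = 241/2479 = 0.09722; risk in unexposed = 409/1243 = 0.32904.
RR = 0.09722 / 0.32904 = 0.29545
The risk is 70% lower among the exposed than among the unexposed.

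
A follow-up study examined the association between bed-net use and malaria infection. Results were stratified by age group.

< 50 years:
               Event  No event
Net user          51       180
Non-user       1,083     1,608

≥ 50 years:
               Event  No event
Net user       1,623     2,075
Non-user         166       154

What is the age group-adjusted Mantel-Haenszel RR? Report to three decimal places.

0.739

RR_MH = Σ(aᵢ·n₀ᵢ/nᵢ) / Σ(cᵢ·n₁ᵢ/nᵢ), with n₁ᵢ = aᵢ+bᵢ (exposed), n₀ᵢ = cᵢ+dᵢ (unexposed), nᵢ = n₁ᵢ+n₀ᵢ.
Stratum 1 (< 50 years): n₁ = 231, n₀ = 2691, n = 2922; a·n₀/n = 51·2691/2922 = 46.9682; c·n₁/n = 1083·231/2922 = 85.6170
Stratum 2 (≥ 50 years): n₁ = 3698, n₀ = 320, n = 4018; a·n₀/n = 1623·320/4018 = 129.2583; c·n₁/n = 166·3698/4018 = 152.7795
RR_MH = (46.9682 + 129.2583) / (85.6170 + 152.7795) = 176.2265 / 238.3965 = 0.73922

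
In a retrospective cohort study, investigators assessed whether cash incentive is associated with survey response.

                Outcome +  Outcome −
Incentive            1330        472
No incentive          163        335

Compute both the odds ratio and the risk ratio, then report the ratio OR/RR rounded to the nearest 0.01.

Cells: a = 1330, b = 472, c = 163, d = 335.
OR = (1330·335)/(472·163) = 445550/76936 = 5.79118
Risk in exposed = 1330/1802 = 0.73807; risk in unexposed = 163/498 = 0.32731; RR = 2.25496
OR/RR = 5.79118 / 2.25496 = 2.56820
The outcome is not rare, so the OR lies further from 1 than the RR.

2.57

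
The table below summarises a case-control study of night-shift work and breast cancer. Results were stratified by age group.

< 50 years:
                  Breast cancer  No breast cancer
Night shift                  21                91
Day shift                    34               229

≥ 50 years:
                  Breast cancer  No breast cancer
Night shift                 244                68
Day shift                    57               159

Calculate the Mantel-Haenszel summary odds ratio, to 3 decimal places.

5.535

OR_MH = Σ(aᵢdᵢ/nᵢ) / Σ(bᵢcᵢ/nᵢ), where nᵢ is the stratum total.
Stratum 1 (< 50 years): n = 375; a·d/n = 21·229/375 = 12.8240; b·c/n = 91·34/375 = 8.2507
Stratum 2 (≥ 50 years): n = 528; a·d/n = 244·159/528 = 73.4773; b·c/n = 68·57/528 = 7.3409
OR_MH = (12.8240 + 73.4773) / (8.2507 + 7.3409) = 86.3013 / 15.5916 = 5.53512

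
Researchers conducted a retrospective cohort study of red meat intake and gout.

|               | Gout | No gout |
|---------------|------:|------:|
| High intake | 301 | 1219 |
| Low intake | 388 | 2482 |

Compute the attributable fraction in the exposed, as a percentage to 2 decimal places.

31.73

Cells: a = 301, b = 1219, c = 388, d = 2482.
Risk in exposed = 301/1520 = 0.19803; risk in unexposed = 388/2870 = 0.13519.
RR = 0.19803/0.13519 = 1.46478
AR% = (RR − 1)/RR × 100 = (1.46478 − 1)/1.46478 × 100 = 31.7305%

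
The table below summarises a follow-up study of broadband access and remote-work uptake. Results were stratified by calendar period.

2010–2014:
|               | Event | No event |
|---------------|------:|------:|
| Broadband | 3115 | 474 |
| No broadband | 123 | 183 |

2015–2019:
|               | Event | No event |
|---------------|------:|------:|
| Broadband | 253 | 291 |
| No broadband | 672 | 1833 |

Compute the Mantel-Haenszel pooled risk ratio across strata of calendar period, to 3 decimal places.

1.940

RR_MH = Σ(aᵢ·n₀ᵢ/nᵢ) / Σ(cᵢ·n₁ᵢ/nᵢ), with n₁ᵢ = aᵢ+bᵢ (exposed), n₀ᵢ = cᵢ+dᵢ (unexposed), nᵢ = n₁ᵢ+n₀ᵢ.
Stratum 1 (2010–2014): n₁ = 3589, n₀ = 306, n = 3895; a·n₀/n = 3115·306/3895 = 244.7214; c·n₁/n = 123·3589/3895 = 113.3368
Stratum 2 (2015–2019): n₁ = 544, n₀ = 2505, n = 3049; a·n₀/n = 253·2505/3049 = 207.8600; c·n₁/n = 672·544/3049 = 119.8977
RR_MH = (244.7214 + 207.8600) / (113.3368 + 119.8977) = 452.5814 / 233.2345 = 1.94046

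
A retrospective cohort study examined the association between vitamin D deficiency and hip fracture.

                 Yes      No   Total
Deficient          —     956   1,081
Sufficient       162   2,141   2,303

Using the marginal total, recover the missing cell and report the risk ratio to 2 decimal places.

1.64

The missing cell is in the exposed row: 1081 − 956 = 125.
So a = 125, b = 956, c = 162, d = 2141.
RR = [a/(a+b)] / [c/(c+d)] = (125/1081) / (162/2303) = 0.11563/0.07034 = 1.64385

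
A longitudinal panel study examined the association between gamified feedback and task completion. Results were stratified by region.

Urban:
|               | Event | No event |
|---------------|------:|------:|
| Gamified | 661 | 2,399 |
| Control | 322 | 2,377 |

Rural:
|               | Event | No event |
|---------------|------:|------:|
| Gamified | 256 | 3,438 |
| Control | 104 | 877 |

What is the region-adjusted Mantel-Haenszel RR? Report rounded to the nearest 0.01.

RR_MH = Σ(aᵢ·n₀ᵢ/nᵢ) / Σ(cᵢ·n₁ᵢ/nᵢ), with n₁ᵢ = aᵢ+bᵢ (exposed), n₀ᵢ = cᵢ+dᵢ (unexposed), nᵢ = n₁ᵢ+n₀ᵢ.
Stratum 1 (Urban): n₁ = 3060, n₀ = 2699, n = 5759; a·n₀/n = 661·2699/5759 = 309.7828; c·n₁/n = 322·3060/5759 = 171.0922
Stratum 2 (Rural): n₁ = 3694, n₀ = 981, n = 4675; a·n₀/n = 256·981/4675 = 53.7189; c·n₁/n = 104·3694/4675 = 82.1767
RR_MH = (309.7828 + 53.7189) / (171.0922 + 82.1767) = 363.5017 / 253.2689 = 1.43524

1.44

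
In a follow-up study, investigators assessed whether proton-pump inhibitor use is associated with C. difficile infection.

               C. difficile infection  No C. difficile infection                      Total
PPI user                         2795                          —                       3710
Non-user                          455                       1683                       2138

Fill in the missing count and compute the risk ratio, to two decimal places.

The missing cell is in the exposed row: 3710 − 2795 = 915.
So a = 2795, b = 915, c = 455, d = 1683.
RR = [a/(a+b)] / [c/(c+d)] = (2795/3710) / (455/2138) = 0.75337/0.21282 = 3.54001

3.54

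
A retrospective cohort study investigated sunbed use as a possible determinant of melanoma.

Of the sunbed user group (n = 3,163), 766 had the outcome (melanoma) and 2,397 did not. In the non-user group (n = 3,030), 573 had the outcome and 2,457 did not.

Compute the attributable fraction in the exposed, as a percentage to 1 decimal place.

21.9

From the description: a = 766, b = 2397, c = 573, d = 2457.
Risk in exposed = 766/3163 = 0.24218; risk in unexposed = 573/3030 = 0.18911.
RR = 0.24218/0.18911 = 1.28061
AR% = (RR − 1)/RR × 100 = (1.28061 − 1)/1.28061 × 100 = 21.9123%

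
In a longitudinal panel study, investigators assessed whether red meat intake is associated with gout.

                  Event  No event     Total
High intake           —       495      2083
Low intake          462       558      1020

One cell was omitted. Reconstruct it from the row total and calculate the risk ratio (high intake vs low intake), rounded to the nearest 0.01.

1.68

The missing cell is in the exposed row: 2083 − 495 = 1588.
So a = 1588, b = 495, c = 462, d = 558.
RR = [a/(a+b)] / [c/(c+d)] = (1588/2083) / (462/1020) = 0.76236/0.45294 = 1.68314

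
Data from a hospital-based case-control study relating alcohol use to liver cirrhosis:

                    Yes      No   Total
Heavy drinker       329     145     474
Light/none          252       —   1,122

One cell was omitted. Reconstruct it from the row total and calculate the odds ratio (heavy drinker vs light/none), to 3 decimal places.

The missing cell is in the unexposed row: 1122 − 252 = 870.
So a = 329, b = 145, c = 252, d = 870.
OR = (a·d)/(b·c) = (329 × 870) / (145 × 252) = 286230 / 36540 = 7.83333

7.833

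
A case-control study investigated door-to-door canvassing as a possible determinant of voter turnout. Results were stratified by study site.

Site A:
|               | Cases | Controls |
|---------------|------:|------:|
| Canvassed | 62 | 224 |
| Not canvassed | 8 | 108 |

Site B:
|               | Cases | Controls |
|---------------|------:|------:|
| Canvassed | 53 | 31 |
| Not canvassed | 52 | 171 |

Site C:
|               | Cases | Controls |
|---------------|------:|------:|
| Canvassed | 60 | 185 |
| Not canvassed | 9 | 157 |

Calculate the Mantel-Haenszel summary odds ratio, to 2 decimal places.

OR_MH = Σ(aᵢdᵢ/nᵢ) / Σ(bᵢcᵢ/nᵢ), where nᵢ is the stratum total.
Stratum 1 (Site A): n = 402; a·d/n = 62·108/402 = 16.6567; b·c/n = 224·8/402 = 4.4577
Stratum 2 (Site B): n = 307; a·d/n = 53·171/307 = 29.5212; b·c/n = 31·52/307 = 5.2508
Stratum 3 (Site C): n = 411; a·d/n = 60·157/411 = 22.9197; b·c/n = 185·9/411 = 4.0511
OR_MH = (16.6567 + 29.5212 + 22.9197) / (4.4577 + 5.2508 + 4.0511) = 69.0976 / 13.7596 = 5.02177

5.02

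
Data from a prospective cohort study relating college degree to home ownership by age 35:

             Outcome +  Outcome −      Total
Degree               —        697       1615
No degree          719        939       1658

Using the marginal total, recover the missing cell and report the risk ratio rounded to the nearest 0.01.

The missing cell is in the exposed row: 1615 − 697 = 918.
So a = 918, b = 697, c = 719, d = 939.
RR = [a/(a+b)] / [c/(c+d)] = (918/1615) / (719/1658) = 0.56842/0.43366 = 1.31077

1.31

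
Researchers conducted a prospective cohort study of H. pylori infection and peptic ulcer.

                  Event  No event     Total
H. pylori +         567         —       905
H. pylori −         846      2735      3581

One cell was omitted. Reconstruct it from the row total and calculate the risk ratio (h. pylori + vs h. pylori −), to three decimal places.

The missing cell is in the exposed row: 905 − 567 = 338.
So a = 567, b = 338, c = 846, d = 2735.
RR = [a/(a+b)] / [c/(c+d)] = (567/905) / (846/3581) = 0.62652/0.23625 = 2.65197

2.652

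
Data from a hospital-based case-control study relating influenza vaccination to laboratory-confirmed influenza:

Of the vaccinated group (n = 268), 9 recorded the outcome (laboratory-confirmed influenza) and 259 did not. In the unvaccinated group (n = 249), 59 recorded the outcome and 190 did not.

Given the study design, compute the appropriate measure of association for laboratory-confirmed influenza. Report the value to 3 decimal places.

From the description: a = 9, b = 259, c = 59, d = 190.
This is a hospital-based case-control study: participants were sampled on outcome status, so risks in the source population cannot be estimated directly — relative risk is not valid here. The odds ratio is the appropriate measure.
OR = (a·d)/(b·c) = (9 × 190) / (259 × 59) = 1710 / 15281 = 0.11190

0.112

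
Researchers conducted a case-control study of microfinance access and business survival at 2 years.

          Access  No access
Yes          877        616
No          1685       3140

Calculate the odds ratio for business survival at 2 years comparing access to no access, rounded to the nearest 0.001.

Reading the table with exposure as columns: a = 877 (Access, case), b = 1685 (Access, non-case), c = 616 (No access, case), d = 3140.
OR = (a·d)/(b·c) = (877 × 3140) / (1685 × 616) = 2753780 / 1037960 = 2.65307
The odds of business survival at 2 years are about 2.65 times as high in the access group.

2.653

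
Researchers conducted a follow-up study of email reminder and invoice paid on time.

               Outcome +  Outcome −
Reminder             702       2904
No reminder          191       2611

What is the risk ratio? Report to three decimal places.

2.856

Cells: a = 702, b = 2904, c = 191, d = 2611.
Risk in exposed = 702/3606 = 0.19468; risk in unexposed = 191/2802 = 0.06817.
RR = 0.19468 / 0.06817 = 2.85592
The risk among the exposed is 2.86 times that among the unexposed.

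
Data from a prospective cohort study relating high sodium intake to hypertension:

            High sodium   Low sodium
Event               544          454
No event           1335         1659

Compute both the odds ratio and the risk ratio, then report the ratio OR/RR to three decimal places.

Reading the table with exposure as columns: a = 544 (High sodium, case), b = 1335 (High sodium, non-case), c = 454 (Low sodium, case), d = 1659.
OR = (544·1659)/(1335·454) = 902496/606090 = 1.48905
Risk in exposed = 544/1879 = 0.28952; risk in unexposed = 454/2113 = 0.21486; RR = 1.34746
OR/RR = 1.48905 / 1.34746 = 1.10508
The outcome is not rare, so the OR lies further from 1 than the RR.

1.105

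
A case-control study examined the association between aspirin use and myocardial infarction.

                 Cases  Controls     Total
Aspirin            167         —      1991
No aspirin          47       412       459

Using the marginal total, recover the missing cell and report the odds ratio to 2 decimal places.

0.80

The missing cell is in the exposed row: 1991 − 167 = 1824.
So a = 167, b = 1824, c = 47, d = 412.
OR = (a·d)/(b·c) = (167 × 412) / (1824 × 47) = 68804 / 85728 = 0.80258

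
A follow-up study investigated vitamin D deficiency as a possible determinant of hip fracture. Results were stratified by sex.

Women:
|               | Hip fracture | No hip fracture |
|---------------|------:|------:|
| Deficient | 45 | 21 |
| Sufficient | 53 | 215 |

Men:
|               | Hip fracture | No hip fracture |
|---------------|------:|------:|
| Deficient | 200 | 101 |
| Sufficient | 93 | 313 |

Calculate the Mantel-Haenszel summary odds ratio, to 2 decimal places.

7.07

OR_MH = Σ(aᵢdᵢ/nᵢ) / Σ(bᵢcᵢ/nᵢ), where nᵢ is the stratum total.
Stratum 1 (Women): n = 334; a·d/n = 45·215/334 = 28.9671; b·c/n = 21·53/334 = 3.3323
Stratum 2 (Men): n = 707; a·d/n = 200·313/707 = 88.5431; b·c/n = 101·93/707 = 13.2857
OR_MH = (28.9671 + 88.5431) / (3.3323 + 13.2857) = 117.5102 / 16.6180 = 7.07124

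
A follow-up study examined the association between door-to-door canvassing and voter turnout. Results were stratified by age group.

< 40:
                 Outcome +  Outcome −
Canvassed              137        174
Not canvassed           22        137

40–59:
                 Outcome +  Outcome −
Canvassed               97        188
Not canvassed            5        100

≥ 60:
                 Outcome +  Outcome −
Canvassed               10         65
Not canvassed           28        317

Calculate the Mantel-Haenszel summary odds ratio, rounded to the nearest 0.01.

OR_MH = Σ(aᵢdᵢ/nᵢ) / Σ(bᵢcᵢ/nᵢ), where nᵢ is the stratum total.
Stratum 1 (< 40): n = 470; a·d/n = 137·137/470 = 39.9340; b·c/n = 174·22/470 = 8.1447
Stratum 2 (40–59): n = 390; a·d/n = 97·100/390 = 24.8718; b·c/n = 188·5/390 = 2.4103
Stratum 3 (≥ 60): n = 420; a·d/n = 10·317/420 = 7.5476; b·c/n = 65·28/420 = 4.3333
OR_MH = (39.9340 + 24.8718 + 7.5476) / (8.1447 + 2.4103 + 4.3333) = 72.3535 / 14.8883 = 4.85976

4.86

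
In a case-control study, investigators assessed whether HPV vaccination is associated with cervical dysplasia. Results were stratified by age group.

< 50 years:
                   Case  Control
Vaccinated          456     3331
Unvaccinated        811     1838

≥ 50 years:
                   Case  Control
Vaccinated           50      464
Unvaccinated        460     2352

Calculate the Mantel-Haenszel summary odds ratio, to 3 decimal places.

OR_MH = Σ(aᵢdᵢ/nᵢ) / Σ(bᵢcᵢ/nᵢ), where nᵢ is the stratum total.
Stratum 1 (< 50 years): n = 6436; a·d/n = 456·1838/6436 = 130.2250; b·c/n = 3331·811/6436 = 419.7391
Stratum 2 (≥ 50 years): n = 3326; a·d/n = 50·2352/3326 = 35.3578; b·c/n = 464·460/3326 = 64.1732
OR_MH = (130.2250 + 35.3578) / (419.7391 + 64.1732) = 165.5828 / 483.9123 = 0.34218

0.342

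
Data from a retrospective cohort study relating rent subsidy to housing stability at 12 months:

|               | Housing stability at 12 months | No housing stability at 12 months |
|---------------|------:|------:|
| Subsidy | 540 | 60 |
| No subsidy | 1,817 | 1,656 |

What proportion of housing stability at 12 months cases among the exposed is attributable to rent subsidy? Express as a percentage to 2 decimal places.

41.87

Cells: a = 540, b = 60, c = 1817, d = 1656.
Risk in exposed = 540/600 = 0.90000; risk in unexposed = 1817/3473 = 0.52318.
RR = 0.90000/0.52318 = 1.72025
AR% = (RR − 1)/RR × 100 = (1.72025 − 1)/1.72025 × 100 = 41.8690%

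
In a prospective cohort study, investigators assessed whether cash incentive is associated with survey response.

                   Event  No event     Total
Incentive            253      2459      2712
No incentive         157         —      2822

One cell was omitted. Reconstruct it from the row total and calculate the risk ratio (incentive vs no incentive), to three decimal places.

The missing cell is in the unexposed row: 2822 − 157 = 2665.
So a = 253, b = 2459, c = 157, d = 2665.
RR = [a/(a+b)] / [c/(c+d)] = (253/2712) / (157/2822) = 0.09329/0.05563 = 1.67683

1.677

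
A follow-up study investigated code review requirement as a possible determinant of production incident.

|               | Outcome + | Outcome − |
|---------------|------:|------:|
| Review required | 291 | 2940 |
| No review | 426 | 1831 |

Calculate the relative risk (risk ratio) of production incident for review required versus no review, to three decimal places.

0.477

Cells: a = 291, b = 2940, c = 426, d = 1831.
Risk in exposed = 291/3231 = 0.09006; risk in unexposed = 426/2257 = 0.18875.
RR = 0.09006 / 0.18875 = 0.47718
The risk is 52% lower among the exposed than among the unexposed.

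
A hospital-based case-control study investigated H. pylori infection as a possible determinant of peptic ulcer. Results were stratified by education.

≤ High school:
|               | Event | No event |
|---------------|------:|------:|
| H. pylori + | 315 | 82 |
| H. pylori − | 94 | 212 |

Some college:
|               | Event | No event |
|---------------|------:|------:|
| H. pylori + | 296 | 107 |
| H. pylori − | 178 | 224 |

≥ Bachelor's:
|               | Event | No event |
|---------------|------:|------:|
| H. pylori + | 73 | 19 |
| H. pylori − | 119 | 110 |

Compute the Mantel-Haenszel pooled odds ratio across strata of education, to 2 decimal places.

OR_MH = Σ(aᵢdᵢ/nᵢ) / Σ(bᵢcᵢ/nᵢ), where nᵢ is the stratum total.
Stratum 1 (≤ High school): n = 703; a·d/n = 315·212/703 = 94.9929; b·c/n = 82·94/703 = 10.9644
Stratum 2 (Some college): n = 805; a·d/n = 296·224/805 = 82.3652; b·c/n = 107·178/805 = 23.6596
Stratum 3 (≥ Bachelor's): n = 321; a·d/n = 73·110/321 = 25.0156; b·c/n = 19·119/321 = 7.0436
OR_MH = (94.9929 + 82.3652 + 25.0156) / (10.9644 + 23.6596 + 7.0436) = 202.3737 / 41.6677 = 4.85685

4.86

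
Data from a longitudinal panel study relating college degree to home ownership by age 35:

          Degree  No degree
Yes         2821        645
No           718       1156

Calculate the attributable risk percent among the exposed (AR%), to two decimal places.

Reading the table with exposure as columns: a = 2821 (Degree, case), b = 718 (Degree, non-case), c = 645 (No degree, case), d = 1156.
Risk in exposed = 2821/3539 = 0.79712; risk in unexposed = 645/1801 = 0.35813.
RR = 0.79712/0.35813 = 2.22575
AR% = (RR − 1)/RR × 100 = (2.22575 − 1)/2.22575 × 100 = 55.0713%

55.07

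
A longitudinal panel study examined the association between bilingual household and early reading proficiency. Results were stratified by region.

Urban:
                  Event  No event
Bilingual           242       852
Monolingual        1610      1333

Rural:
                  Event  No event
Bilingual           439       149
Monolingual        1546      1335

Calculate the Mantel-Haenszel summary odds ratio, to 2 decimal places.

0.61

OR_MH = Σ(aᵢdᵢ/nᵢ) / Σ(bᵢcᵢ/nᵢ), where nᵢ is the stratum total.
Stratum 1 (Urban): n = 4037; a·d/n = 242·1333/4037 = 79.9074; b·c/n = 852·1610/4037 = 339.7870
Stratum 2 (Rural): n = 3469; a·d/n = 439·1335/3469 = 168.9435; b·c/n = 149·1546/3469 = 66.4036
OR_MH = (79.9074 + 168.9435) / (339.7870 + 66.4036) = 248.8509 / 406.1905 = 0.61265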